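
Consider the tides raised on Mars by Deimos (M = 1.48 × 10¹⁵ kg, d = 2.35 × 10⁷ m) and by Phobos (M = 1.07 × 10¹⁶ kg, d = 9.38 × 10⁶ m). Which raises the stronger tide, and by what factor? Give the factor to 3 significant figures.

Phobos, by a factor of ≈ 114

Tidal stretch scales as M/d³; compute that for each body.
Deimos: (1.48 × 10¹⁵) / (2.35 × 10⁷)³ = 1.140 × 10⁻⁷
Phobos: (1.07 × 10¹⁶) / (9.38 × 10⁶)³ = 1.297 × 10⁻⁵
Ratio (larger/smaller) = 114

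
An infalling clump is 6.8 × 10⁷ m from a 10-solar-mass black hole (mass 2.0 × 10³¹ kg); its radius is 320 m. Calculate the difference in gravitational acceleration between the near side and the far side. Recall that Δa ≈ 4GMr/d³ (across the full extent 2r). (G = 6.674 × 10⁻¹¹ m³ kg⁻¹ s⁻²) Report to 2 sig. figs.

Δa = 4GMr/d³
   = 4 × (6.674 × 10⁻¹¹) × (2.0 × 10³¹) × (320) / (6.8 × 10⁷)³
   = 5.4 m/s²

5.4 m/s²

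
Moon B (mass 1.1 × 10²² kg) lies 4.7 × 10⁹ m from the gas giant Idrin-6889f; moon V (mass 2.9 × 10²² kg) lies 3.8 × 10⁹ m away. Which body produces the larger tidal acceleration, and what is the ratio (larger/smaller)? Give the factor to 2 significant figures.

Moon V, by a factor of ≈ 5.0

Compare M/d³ for the two perturbers:
Moon B: (1.1 × 10²²) / (4.7 × 10⁹)³ = 1.059 × 10⁻⁷
Moon V: (2.9 × 10²²) / (3.8 × 10⁹)³ = 5.285 × 10⁻⁷
Ratio (larger/smaller) = 5.0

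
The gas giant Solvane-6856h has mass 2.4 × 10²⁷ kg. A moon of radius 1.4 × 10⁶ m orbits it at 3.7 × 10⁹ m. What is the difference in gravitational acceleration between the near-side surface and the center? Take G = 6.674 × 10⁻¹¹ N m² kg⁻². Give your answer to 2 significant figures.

8.9 × 10⁻⁶ m/s²

Δa = 2GMr/d³
   = 2 × (6.674 × 10⁻¹¹) × (2.4 × 10²⁷) × (1.4 × 10⁶) / (3.7 × 10⁹)³
   = 8.9 × 10⁻⁶ m/s²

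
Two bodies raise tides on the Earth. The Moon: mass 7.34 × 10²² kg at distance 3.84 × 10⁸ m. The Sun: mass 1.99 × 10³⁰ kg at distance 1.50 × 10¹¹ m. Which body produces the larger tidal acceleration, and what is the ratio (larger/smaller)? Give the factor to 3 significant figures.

The Moon, by a factor of ≈ 2.20

Compare M/d³ for the two perturbers:
The Moon: (7.34 × 10²²) / (3.84 × 10⁸)³ = 1.296 × 10⁻³
The Sun: (1.99 × 10³⁰) / (1.50 × 10¹¹)³ = 5.896 × 10⁻⁴
Ratio (larger/smaller) = 2.20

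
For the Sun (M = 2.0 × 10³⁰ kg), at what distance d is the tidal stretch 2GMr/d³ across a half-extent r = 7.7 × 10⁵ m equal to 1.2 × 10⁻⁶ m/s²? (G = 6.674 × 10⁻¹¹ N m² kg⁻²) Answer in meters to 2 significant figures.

5.6 × 10¹⁰ m

2GMr/d³ = a_tidal  ⇒  d = (2GMr / a_tidal)^(1/3)
d = (2 × 6.674×10⁻¹¹ × (2.0 × 10³⁰) × (7.7 × 10⁵) / (1.2 × 10⁻⁶))^(1/3)
  = 5.6 × 10¹⁰ m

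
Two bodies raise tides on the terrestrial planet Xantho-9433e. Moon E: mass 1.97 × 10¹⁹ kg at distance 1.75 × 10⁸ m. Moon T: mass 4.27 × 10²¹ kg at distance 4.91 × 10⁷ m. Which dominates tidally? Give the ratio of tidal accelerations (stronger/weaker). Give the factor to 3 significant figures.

Moon T, by a factor of ≈ 9810

Compare M/d³ for the two perturbers:
Moon E: (1.97 × 10¹⁹) / (1.75 × 10⁸)³ = 3.676 × 10⁻⁶
Moon T: (4.27 × 10²¹) / (4.91 × 10⁷)³ = 3.607 × 10⁻²
Ratio (larger/smaller) = 9810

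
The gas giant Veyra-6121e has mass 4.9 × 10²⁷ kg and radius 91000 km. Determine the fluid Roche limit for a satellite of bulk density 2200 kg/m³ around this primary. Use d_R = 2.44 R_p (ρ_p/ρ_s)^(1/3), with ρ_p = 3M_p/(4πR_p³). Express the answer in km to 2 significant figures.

ρ_p = 3M_p/(4πR_p³) = 3 × (4.9 × 10²⁷) / (4π × (9.1 × 10⁷ m)³) = 1600 kg/m³
d_R = 2.44 × 91000 km × (1600/2200)^(1/3)
    = 2.0 × 10⁵ km

2.0 × 10⁵ km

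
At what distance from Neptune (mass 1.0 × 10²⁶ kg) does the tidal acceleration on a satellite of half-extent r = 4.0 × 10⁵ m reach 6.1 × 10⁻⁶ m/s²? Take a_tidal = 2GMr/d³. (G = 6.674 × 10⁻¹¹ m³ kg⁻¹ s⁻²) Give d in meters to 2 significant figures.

9.6 × 10⁸ m

2GMr/d³ = a_tidal  ⇒  d = (2GMr / a_tidal)^(1/3)
d = (2 × 6.674×10⁻¹¹ × (1.0 × 10²⁶) × (4.0 × 10⁵) / (6.1 × 10⁻⁶))^(1/3)
  = 9.6 × 10⁸ m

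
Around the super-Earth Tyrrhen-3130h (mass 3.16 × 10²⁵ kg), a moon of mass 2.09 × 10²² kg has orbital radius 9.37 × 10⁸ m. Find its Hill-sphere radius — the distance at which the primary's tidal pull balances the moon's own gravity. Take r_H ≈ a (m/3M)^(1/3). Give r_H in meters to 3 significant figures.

5.66 × 10⁷ m

r_H ≈ a (m/3M)^(1/3)
    = (9.37 × 10⁸) × (2.09 × 10²² / (3 × 3.16 × 10²⁵))^(1/3)
    = 5.66 × 10⁷ m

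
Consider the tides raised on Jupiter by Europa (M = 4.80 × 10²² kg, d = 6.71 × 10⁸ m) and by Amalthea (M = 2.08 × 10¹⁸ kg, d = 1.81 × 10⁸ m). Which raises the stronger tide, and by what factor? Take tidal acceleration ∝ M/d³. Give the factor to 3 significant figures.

Europa, by a factor of ≈ 453

Tidal acceleration ∝ M/d³, so compare M/d³ for each.
Europa: (4.80 × 10²²) / (6.71 × 10⁸)³ = 1.589 × 10⁻⁴
Amalthea: (2.08 × 10¹⁸) / (1.81 × 10⁸)³ = 3.508 × 10⁻⁷
Ratio (larger/smaller) = 453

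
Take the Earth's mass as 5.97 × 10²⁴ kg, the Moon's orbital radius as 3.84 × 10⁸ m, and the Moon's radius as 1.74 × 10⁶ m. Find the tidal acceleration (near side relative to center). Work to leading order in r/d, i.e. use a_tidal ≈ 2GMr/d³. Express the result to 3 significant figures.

2.45 × 10⁻⁵ m/s²

Since r ≪ d, expand the inverse-square field across one radius to get the leading 2GMr/d³ term.
a_tidal = 2GMr/d³
        = 2 × (6.674 × 10⁻¹¹) × (5.97 × 10²⁴) × (1.74 × 10⁶) / (3.84 × 10⁸)³
        = 2.45 × 10⁻⁵ m/s²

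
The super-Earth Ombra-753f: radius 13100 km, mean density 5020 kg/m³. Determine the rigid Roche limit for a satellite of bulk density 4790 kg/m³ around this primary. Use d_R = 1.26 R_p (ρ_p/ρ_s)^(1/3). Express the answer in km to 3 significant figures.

d_R = 1.26 × 13100 km × (5020/4790)^(1/3)
    = 16800 km

16800 km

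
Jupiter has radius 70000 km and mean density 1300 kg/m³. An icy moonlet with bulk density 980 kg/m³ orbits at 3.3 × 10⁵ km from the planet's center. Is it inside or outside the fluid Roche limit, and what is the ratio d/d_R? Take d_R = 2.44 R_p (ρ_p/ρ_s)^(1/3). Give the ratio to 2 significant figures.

d_R = 2.44 × (70000 km) × (1300/980)^(1/3) = 1.877 × 10⁵ km
d/d_R = (3.3 × 10⁵) / (1.877 × 10⁵) = 1.8
Since d/d_R > 1, the body is outside the Roche limit.

outside; d/d_R ≈ 1.8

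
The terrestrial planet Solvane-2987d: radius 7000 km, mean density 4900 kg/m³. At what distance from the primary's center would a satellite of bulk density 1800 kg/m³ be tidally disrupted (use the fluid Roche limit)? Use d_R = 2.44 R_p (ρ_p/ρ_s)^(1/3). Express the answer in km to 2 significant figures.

24000 km

d_R = 2.44 × 7000 km × (4900/1800)^(1/3)
    = 24000 km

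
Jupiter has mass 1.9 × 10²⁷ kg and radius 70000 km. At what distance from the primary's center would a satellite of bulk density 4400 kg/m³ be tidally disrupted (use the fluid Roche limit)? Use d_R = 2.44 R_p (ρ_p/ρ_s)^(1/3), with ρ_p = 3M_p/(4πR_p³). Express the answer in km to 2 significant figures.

1.1 × 10⁵ km

ρ_p = 3M_p/(4πR_p³) = 3 × (1.9 × 10²⁷) / (4π × (7.0 × 10⁷ m)³) = 1300 kg/m³
d_R = 2.44 × 70000 km × (1300/4400)^(1/3)
    = 1.1 × 10⁵ km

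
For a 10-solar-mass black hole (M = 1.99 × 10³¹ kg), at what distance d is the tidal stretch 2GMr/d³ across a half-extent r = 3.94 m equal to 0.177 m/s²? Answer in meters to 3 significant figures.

3.90 × 10⁷ m

2GMr/d³ = a_tidal  ⇒  d = (2GMr / a_tidal)^(1/3)
d = (2 × 6.674×10⁻¹¹ × (1.99 × 10³¹) × (3.94) / (0.177))^(1/3)
  = 3.90 × 10⁷ m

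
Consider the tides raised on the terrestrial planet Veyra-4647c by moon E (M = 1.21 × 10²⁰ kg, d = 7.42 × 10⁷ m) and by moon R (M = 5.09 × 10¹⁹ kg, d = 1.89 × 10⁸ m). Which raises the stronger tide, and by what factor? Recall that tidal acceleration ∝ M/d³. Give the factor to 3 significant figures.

Tidal acceleration ∝ M/d³, so compare M/d³ for each.
Moon E: (1.21 × 10²⁰) / (7.42 × 10⁷)³ = 2.962 × 10⁻⁴
Moon R: (5.09 × 10¹⁹) / (1.89 × 10⁸)³ = 7.539 × 10⁻⁶
Ratio (larger/smaller) = 39.3

Moon E, by a factor of ≈ 39.3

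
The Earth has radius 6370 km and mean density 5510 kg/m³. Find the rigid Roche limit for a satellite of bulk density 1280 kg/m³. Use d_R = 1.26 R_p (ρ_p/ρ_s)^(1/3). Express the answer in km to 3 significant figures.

13100 km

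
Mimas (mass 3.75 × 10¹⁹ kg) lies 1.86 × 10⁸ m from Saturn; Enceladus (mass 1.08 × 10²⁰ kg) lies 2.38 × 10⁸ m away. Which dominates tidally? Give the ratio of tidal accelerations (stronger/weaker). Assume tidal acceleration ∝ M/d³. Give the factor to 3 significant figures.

Enceladus, by a factor of ≈ 1.37

Compare M/d³ for the two perturbers:
Mimas: (3.75 × 10¹⁹) / (1.86 × 10⁸)³ = 5.828 × 10⁻⁶
Enceladus: (1.08 × 10²⁰) / (2.38 × 10⁸)³ = 8.011 × 10⁻⁶
Ratio (larger/smaller) = 1.37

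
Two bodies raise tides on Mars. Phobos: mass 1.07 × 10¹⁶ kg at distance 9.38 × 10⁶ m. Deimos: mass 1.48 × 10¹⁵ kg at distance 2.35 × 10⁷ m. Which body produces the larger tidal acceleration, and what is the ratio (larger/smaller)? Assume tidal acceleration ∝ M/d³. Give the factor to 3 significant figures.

Phobos, by a factor of ≈ 114

The tide-raising term goes as M/d³ (the gradient of a 1/d² field).
Phobos: (1.07 × 10¹⁶) / (9.38 × 10⁶)³ = 1.297 × 10⁻⁵
Deimos: (1.48 × 10¹⁵) / (2.35 × 10⁷)³ = 1.140 × 10⁻⁷
Ratio (larger/smaller) = 114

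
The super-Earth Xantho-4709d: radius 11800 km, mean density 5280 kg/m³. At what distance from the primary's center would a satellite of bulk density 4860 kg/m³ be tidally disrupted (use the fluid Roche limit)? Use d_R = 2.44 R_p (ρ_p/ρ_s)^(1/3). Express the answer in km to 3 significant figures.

29600 km

d_R = 2.44 × 11800 km × (5280/4860)^(1/3)
    = 29600 km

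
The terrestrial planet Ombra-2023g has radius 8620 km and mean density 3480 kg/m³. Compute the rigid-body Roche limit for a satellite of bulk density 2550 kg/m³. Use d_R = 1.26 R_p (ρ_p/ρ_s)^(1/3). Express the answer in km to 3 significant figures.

d_R = 1.26 × 8620 km × (3480/2550)^(1/3)
    = 12000 km

12000 km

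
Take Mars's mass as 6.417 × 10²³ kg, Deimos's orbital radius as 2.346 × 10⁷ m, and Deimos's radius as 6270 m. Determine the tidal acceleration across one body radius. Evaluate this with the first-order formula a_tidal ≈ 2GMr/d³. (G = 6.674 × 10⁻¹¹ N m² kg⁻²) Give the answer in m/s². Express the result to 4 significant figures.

Δg = 2GMr/d³
   = 2 × (6.674 × 10⁻¹¹) × (6.417 × 10²³) × (6270) / (2.346 × 10⁷)³
   = 4.159 × 10⁻⁵ m/s²

4.159 × 10⁻⁵ m/s²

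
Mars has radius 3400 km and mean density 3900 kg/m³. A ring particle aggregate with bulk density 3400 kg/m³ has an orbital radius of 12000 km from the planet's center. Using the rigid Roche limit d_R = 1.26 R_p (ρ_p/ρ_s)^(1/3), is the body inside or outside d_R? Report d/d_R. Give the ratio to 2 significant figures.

d_R = 1.26 × (3400 km) × (3900/3400)^(1/3) = 4484 km
d/d_R = (12000) / (4484) = 2.7
Since d/d_R > 1, the body is outside the Roche limit.

outside; d/d_R ≈ 2.7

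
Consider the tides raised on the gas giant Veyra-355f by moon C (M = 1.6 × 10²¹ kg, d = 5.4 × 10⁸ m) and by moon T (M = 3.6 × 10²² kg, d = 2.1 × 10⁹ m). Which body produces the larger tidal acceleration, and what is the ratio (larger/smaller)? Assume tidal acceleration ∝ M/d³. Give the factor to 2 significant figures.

Tidal stretch scales as M/d³; compute that for each body.
Moon C: (1.6 × 10²¹) / (5.4 × 10⁸)³ = 1.016 × 10⁻⁵
Moon T: (3.6 × 10²²) / (2.1 × 10⁹)³ = 3.887 × 10⁻⁶
Ratio (larger/smaller) = 2.6

Moon C, by a factor of ≈ 2.6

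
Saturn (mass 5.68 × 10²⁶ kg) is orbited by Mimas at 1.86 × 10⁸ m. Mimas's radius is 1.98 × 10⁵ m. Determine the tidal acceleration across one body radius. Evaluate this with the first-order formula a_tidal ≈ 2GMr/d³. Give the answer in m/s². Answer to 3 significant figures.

2.33 × 10⁻³ m/s²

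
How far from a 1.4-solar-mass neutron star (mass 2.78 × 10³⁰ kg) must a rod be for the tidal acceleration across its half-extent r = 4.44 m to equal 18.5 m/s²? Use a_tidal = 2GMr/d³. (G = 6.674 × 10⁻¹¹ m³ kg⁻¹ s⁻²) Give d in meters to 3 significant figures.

2GMr/d³ = a_tidal  ⇒  d = (2GMr / a_tidal)^(1/3)
d = (2 × 6.674×10⁻¹¹ × (2.78 × 10³⁰) × (4.44) / (18.5))^(1/3)
  = 4.47 × 10⁶ m

4.47 × 10⁶ m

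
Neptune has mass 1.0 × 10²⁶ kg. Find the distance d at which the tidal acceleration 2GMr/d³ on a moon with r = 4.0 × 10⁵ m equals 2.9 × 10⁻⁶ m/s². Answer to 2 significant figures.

1.2 × 10⁹ m

2GMr/d³ = a_tidal  ⇒  d = (2GMr / a_tidal)^(1/3)
d = (2 × 6.674×10⁻¹¹ × (1.0 × 10²⁶) × (4.0 × 10⁵) / (2.9 × 10⁻⁶))^(1/3)
  = 1.2 × 10⁹ m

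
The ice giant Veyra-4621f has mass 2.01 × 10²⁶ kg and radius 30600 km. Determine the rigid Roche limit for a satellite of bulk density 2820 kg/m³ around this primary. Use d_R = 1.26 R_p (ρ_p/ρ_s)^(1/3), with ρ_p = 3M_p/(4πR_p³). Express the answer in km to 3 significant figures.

32400 km

ρ_p = 3M_p/(4πR_p³) = 3 × (2.01 × 10²⁶) / (4π × (3.06 × 10⁷ m)³) = 1670 kg/m³
d_R = 1.26 × 30600 km × (1670/2820)^(1/3)
    = 32400 km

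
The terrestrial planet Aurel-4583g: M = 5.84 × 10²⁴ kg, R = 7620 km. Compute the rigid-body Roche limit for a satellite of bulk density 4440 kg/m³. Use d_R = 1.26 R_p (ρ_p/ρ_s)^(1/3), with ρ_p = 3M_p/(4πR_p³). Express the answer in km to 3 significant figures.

8560 km

ρ_p = 3M_p/(4πR_p³) = 3 × (5.84 × 10²⁴) / (4π × (7.62 × 10⁶ m)³) = 3150 kg/m³
d_R = 1.26 × 7620 km × (3150/4440)^(1/3)
    = 8560 km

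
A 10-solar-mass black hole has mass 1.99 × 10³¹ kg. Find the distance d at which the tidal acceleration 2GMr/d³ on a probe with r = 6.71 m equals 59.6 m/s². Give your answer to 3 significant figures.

6.69 × 10⁶ m

2GMr/d³ = a_tidal  ⇒  d = (2GMr / a_tidal)^(1/3)
d = (2 × 6.674×10⁻¹¹ × (1.99 × 10³¹) × (6.71) / (59.6))^(1/3)
  = 6.69 × 10⁶ m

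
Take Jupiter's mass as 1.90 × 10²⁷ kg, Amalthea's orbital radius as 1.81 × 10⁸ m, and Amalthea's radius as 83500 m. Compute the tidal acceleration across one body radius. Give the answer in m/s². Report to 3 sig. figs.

3.57 × 10⁻³ m/s²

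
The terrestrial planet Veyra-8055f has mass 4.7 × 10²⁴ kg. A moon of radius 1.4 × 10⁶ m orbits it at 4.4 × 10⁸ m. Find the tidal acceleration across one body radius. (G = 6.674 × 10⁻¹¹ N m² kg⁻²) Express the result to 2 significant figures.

Δg = 2GMr/d³
   = 2 × (6.674 × 10⁻¹¹) × (4.7 × 10²⁴) × (1.4 × 10⁶) / (4.4 × 10⁸)³
   = 1.0 × 10⁻⁵ m/s²

1.0 × 10⁻⁵ m/s²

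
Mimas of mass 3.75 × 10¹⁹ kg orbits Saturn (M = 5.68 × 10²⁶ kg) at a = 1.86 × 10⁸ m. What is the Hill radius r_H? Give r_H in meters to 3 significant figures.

5.21 × 10⁵ m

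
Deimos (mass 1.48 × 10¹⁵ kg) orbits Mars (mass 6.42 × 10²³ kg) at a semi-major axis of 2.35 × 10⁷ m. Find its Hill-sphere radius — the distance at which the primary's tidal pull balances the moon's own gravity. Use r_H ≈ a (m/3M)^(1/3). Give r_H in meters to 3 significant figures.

2.15 × 10⁴ m

r_H ≈ a (m/3M)^(1/3)
    = (2.35 × 10⁷) × (1.48 × 10¹⁵ / (3 × 6.42 × 10²³))^(1/3)
    = 2.15 × 10⁴ m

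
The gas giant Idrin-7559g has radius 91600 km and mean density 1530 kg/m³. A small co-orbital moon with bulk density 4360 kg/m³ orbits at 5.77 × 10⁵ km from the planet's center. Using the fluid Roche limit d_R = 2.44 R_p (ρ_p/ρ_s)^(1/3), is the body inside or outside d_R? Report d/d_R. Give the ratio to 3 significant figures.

outside; d/d_R ≈ 3.66

d_R = 2.44 × (91600 km) × (1530/4360)^(1/3) = 1.576 × 10⁵ km
d/d_R = (5.77 × 10⁵) / (1.576 × 10⁵) = 3.66
Since d/d_R > 1, the body is outside the Roche limit.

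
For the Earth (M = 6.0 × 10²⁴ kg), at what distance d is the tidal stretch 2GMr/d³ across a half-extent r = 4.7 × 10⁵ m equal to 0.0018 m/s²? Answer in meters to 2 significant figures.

5.9 × 10⁷ m

2GMr/d³ = a_tidal  ⇒  d = (2GMr / a_tidal)^(1/3)
d = (2 × 6.674×10⁻¹¹ × (6.0 × 10²⁴) × (4.7 × 10⁵) / (0.0018))^(1/3)
  = 5.9 × 10⁷ m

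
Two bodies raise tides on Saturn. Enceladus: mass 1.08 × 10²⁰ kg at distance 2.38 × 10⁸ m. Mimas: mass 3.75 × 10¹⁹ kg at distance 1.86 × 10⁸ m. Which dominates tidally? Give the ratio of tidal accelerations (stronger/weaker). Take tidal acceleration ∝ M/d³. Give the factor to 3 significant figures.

Enceladus, by a factor of ≈ 1.37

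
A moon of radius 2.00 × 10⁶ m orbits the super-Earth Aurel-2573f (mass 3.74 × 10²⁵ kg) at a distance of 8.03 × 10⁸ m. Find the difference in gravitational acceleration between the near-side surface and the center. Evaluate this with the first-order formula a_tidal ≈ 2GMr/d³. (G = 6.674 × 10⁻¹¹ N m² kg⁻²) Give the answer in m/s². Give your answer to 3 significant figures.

Δa = 2GMr/d³
   = 2 × (6.674 × 10⁻¹¹) × (3.74 × 10²⁵) × (2.00 × 10⁶) / (8.03 × 10⁸)³
   = 1.93 × 10⁻⁵ m/s²

1.93 × 10⁻⁵ m/s²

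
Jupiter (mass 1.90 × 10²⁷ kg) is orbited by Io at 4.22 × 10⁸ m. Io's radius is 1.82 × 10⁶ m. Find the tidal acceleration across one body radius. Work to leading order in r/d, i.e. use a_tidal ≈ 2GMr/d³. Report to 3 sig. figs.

6.14 × 10⁻³ m/s²

Δa = 2GMr/d³
   = 2 × (6.674 × 10⁻¹¹) × (1.90 × 10²⁷) × (1.82 × 10⁶) / (4.22 × 10⁸)³
   = 6.14 × 10⁻³ m/s²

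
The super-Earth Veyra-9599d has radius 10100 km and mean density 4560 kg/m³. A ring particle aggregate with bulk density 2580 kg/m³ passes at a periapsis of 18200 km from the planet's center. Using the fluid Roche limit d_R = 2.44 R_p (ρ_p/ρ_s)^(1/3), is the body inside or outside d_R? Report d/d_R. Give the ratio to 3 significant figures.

d_R = 2.44 × (10100 km) × (4560/2580)^(1/3) = 29800 km
d/d_R = (18200) / (29800) = 0.611
Since d/d_R < 1, the body is inside the Roche limit.

inside; d/d_R ≈ 0.611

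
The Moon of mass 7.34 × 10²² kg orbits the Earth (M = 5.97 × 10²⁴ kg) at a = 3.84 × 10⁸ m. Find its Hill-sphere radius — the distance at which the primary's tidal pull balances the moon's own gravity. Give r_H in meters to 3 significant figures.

r_H ≈ a (m/3M)^(1/3)
    = (3.84 × 10⁸) × (7.34 × 10²² / (3 × 5.97 × 10²⁴))^(1/3)
    = 6.15 × 10⁷ m

6.15 × 10⁷ m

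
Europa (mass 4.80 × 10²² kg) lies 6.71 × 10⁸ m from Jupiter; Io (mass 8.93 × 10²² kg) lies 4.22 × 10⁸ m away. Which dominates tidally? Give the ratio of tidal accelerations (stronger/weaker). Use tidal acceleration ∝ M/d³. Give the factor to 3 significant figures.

Io, by a factor of ≈ 7.48

Tidal stretch scales as M/d³; compute that for each body.
Europa: (4.80 × 10²²) / (6.71 × 10⁸)³ = 1.589 × 10⁻⁴
Io: (8.93 × 10²²) / (4.22 × 10⁸)³ = 1.188 × 10⁻³
Ratio (larger/smaller) = 7.48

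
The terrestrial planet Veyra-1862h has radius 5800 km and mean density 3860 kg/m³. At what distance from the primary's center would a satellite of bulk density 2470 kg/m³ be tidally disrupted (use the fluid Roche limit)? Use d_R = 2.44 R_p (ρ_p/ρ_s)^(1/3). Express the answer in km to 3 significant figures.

16400 km

d_R = 2.44 × 5800 km × (3860/2470)^(1/3)
    = 16400 km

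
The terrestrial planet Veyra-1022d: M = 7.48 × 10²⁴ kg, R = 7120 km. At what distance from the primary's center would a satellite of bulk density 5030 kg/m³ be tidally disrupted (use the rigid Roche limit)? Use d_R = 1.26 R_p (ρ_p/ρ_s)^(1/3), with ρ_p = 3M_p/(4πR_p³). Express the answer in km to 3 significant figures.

ρ_p = 3M_p/(4πR_p³) = 3 × (7.48 × 10²⁴) / (4π × (7.12 × 10⁶ m)³) = 4950 kg/m³
d_R = 1.26 × 7120 km × (4950/5030)^(1/3)
    = 8920 km

8920 km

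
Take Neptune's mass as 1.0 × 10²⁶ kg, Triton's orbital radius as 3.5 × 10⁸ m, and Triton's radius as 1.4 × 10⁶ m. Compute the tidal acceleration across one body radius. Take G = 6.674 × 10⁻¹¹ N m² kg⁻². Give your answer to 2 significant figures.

4.4 × 10⁻⁴ m/s²

Δa = 2GMr/d³
   = 2 × (6.674 × 10⁻¹¹) × (1.0 × 10²⁶) × (1.4 × 10⁶) / (3.5 × 10⁸)³
   = 4.4 × 10⁻⁴ m/s²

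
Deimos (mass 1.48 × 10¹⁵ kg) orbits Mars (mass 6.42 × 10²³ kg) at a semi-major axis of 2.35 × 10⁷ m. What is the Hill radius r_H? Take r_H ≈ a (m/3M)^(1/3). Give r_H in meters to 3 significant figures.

r_H ≈ a (m/3M)^(1/3)
    = (2.35 × 10⁷) × (1.48 × 10¹⁵ / (3 × 6.42 × 10²³))^(1/3)
    = 2.15 × 10⁴ m

2.15 × 10⁴ m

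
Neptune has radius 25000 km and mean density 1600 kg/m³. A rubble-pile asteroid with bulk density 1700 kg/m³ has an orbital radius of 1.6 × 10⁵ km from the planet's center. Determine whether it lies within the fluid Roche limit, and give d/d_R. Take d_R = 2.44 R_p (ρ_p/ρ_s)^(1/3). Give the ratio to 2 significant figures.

outside; d/d_R ≈ 2.7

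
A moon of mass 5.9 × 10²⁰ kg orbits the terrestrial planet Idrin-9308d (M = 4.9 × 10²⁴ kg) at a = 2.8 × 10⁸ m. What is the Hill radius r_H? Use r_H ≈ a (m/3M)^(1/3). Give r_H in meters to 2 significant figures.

9.6 × 10⁶ m

r_H ≈ a (m/3M)^(1/3)
    = (2.8 × 10⁸) × (5.9 × 10²⁰ / (3 × 4.9 × 10²⁴))^(1/3)
    = 9.6 × 10⁶ m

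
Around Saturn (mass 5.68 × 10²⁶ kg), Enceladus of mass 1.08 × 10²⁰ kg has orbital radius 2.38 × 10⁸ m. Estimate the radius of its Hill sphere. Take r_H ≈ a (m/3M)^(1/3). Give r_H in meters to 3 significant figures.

r_H ≈ a (m/3M)^(1/3)
    = (2.38 × 10⁸) × (1.08 × 10²⁰ / (3 × 5.68 × 10²⁶))^(1/3)
    = 9.49 × 10⁵ m

9.49 × 10⁵ m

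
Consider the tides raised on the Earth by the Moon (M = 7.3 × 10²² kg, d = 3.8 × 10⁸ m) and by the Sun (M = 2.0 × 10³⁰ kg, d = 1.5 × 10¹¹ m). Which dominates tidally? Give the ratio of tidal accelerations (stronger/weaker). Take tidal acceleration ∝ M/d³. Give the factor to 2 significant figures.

Compare M/d³ for the two perturbers:
The Moon: (7.3 × 10²²) / (3.8 × 10⁸)³ = 1.330 × 10⁻³
The Sun: (2.0 × 10³⁰) / (1.5 × 10¹¹)³ = 5.926 × 10⁻⁴
Ratio (larger/smaller) = 2.2

The Moon, by a factor of ≈ 2.2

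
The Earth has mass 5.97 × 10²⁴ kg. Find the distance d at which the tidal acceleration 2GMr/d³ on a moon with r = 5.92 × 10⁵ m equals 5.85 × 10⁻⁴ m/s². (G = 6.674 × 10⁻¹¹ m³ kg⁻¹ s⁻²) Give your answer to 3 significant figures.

2GMr/d³ = a_tidal  ⇒  d = (2GMr / a_tidal)^(1/3)
d = (2 × 6.674×10⁻¹¹ × (5.97 × 10²⁴) × (5.92 × 10⁵) / (5.85 × 10⁻⁴))^(1/3)
  = 9.31 × 10⁷ m

9.31 × 10⁷ m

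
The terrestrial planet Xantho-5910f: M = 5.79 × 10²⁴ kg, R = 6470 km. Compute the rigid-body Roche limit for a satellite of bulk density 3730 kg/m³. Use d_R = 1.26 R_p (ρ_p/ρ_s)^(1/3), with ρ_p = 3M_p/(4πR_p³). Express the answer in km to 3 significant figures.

9050 km

ρ_p = 3M_p/(4πR_p³) = 3 × (5.79 × 10²⁴) / (4π × (6.47 × 10⁶ m)³) = 5100 kg/m³
d_R = 1.26 × 6470 km × (5100/3730)^(1/3)
    = 9050 km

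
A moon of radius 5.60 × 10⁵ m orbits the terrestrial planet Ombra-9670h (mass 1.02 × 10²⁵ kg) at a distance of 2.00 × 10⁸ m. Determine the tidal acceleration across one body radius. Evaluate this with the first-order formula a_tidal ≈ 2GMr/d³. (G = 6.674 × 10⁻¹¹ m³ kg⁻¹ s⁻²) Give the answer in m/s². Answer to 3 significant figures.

Δa = 2GMr/d³
   = 2 × (6.674 × 10⁻¹¹) × (1.02 × 10²⁵) × (5.60 × 10⁵) / (2.00 × 10⁸)³
   = 9.53 × 10⁻⁵ m/s²

9.53 × 10⁻⁵ m/s²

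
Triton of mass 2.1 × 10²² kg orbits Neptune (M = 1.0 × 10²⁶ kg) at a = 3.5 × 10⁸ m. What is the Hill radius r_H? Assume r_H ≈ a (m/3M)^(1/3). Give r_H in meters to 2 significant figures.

r_H ≈ a (m/3M)^(1/3)
    = (3.5 × 10⁸) × (2.1 × 10²² / (3 × 1.0 × 10²⁶))^(1/3)
    = 1.4 × 10⁷ m

1.4 × 10⁷ m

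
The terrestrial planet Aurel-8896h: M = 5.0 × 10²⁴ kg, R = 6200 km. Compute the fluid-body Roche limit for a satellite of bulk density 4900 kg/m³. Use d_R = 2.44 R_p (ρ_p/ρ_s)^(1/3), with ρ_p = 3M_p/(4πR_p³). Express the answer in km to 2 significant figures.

15000 km

ρ_p = 3M_p/(4πR_p³) = 3 × (5.0 × 10²⁴) / (4π × (6.2 × 10⁶ m)³) = 5000 kg/m³
d_R = 2.44 × 6200 km × (5000/4900)^(1/3)
    = 15000 km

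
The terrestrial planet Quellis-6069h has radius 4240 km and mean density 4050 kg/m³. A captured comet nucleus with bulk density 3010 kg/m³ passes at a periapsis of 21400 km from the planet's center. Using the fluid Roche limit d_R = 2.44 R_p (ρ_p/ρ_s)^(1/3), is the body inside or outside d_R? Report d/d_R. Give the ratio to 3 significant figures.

outside; d/d_R ≈ 1.87

d_R = 2.44 × (4240 km) × (4050/3010)^(1/3) = 11420 km
d/d_R = (21400) / (11420) = 1.87
Since d/d_R > 1, the body is outside the Roche limit.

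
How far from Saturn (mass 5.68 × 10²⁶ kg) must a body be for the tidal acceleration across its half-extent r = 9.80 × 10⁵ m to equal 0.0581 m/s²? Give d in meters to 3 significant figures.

1.09 × 10⁸ m

2GMr/d³ = a_tidal  ⇒  d = (2GMr / a_tidal)^(1/3)
d = (2 × 6.674×10⁻¹¹ × (5.68 × 10²⁶) × (9.80 × 10⁵) / (0.0581))^(1/3)
  = 1.09 × 10⁸ m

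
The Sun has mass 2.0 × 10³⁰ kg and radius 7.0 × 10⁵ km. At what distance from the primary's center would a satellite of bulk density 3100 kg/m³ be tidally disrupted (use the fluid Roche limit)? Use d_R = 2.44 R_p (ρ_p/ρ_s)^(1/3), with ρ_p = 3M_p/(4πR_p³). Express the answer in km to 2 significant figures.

1.3 × 10⁶ km

ρ_p = 3M_p/(4πR_p³) = 3 × (2.0 × 10³⁰) / (4π × (7.0 × 10⁸ m)³) = 1400 kg/m³
d_R = 2.44 × 7.0 × 10⁵ km × (1400/3100)^(1/3)
    = 1.3 × 10⁶ km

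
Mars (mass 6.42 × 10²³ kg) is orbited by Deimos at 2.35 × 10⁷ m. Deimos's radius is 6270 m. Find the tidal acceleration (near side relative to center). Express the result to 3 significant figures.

4.14 × 10⁻⁵ m/s²

Differencing GM/(d−r)² and GM/d² to first order in r/d gives 2GMr/d³.
Δa = 2GMr/d³
   = 2 × (6.674 × 10⁻¹¹) × (6.42 × 10²³) × (6270) / (2.35 × 10⁷)³
   = 4.14 × 10⁻⁵ m/s²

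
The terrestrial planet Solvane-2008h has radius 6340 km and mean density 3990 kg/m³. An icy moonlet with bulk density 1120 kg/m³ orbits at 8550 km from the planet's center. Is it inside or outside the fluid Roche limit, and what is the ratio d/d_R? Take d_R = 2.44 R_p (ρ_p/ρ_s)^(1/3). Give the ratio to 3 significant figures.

d_R = 2.44 × (6340 km) × (3990/1120)^(1/3) = 23630 km
d/d_R = (8550) / (23630) = 0.362
Since d/d_R < 1, the body is inside the Roche limit.

inside; d/d_R ≈ 0.362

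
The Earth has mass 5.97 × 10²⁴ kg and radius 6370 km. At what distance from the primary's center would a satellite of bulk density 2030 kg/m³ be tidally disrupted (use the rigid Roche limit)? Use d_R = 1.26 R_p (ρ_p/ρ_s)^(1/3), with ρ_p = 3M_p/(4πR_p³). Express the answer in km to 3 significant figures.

ρ_p = 3M_p/(4πR_p³) = 3 × (5.97 × 10²⁴) / (4π × (6.37 × 10⁶ m)³) = 5510 kg/m³
d_R = 1.26 × 6370 km × (5510/2030)^(1/3)
    = 11200 km

11200 km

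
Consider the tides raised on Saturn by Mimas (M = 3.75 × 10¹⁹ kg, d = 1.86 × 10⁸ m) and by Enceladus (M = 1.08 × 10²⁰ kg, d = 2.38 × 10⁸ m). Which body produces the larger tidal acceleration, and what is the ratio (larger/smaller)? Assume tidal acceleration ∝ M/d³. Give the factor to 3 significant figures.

Tidal stretch scales as M/d³; compute that for each body.
Mimas: (3.75 × 10¹⁹) / (1.86 × 10⁸)³ = 5.828 × 10⁻⁶
Enceladus: (1.08 × 10²⁰) / (2.38 × 10⁸)³ = 8.011 × 10⁻⁶
Ratio (larger/smaller) = 1.37

Enceladus, by a factor of ≈ 1.37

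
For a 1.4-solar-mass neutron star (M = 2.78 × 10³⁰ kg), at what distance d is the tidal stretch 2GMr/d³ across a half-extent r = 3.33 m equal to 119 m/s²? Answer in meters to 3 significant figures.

2GMr/d³ = a_tidal  ⇒  d = (2GMr / a_tidal)^(1/3)
d = (2 × 6.674×10⁻¹¹ × (2.78 × 10³⁰) × (3.33) / (119))^(1/3)
  = 2.18 × 10⁶ m

2.18 × 10⁶ m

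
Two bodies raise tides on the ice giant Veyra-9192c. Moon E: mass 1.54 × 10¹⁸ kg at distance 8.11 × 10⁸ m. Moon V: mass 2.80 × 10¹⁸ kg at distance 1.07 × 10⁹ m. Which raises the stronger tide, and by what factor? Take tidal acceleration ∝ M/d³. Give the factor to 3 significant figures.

Moon E, by a factor of ≈ 1.26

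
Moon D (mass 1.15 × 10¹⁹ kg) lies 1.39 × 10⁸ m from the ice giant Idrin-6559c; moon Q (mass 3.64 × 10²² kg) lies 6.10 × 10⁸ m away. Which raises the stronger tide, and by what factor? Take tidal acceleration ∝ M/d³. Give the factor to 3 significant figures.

Moon Q, by a factor of ≈ 37.5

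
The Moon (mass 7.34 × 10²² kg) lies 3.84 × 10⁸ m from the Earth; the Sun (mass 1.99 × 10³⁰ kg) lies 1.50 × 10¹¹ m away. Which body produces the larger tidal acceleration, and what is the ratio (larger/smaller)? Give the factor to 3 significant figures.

Tidal stretch scales as M/d³; compute that for each body.
The Moon: (7.34 × 10²²) / (3.84 × 10⁸)³ = 1.296 × 10⁻³
The Sun: (1.99 × 10³⁰) / (1.50 × 10¹¹)³ = 5.896 × 10⁻⁴
Ratio (larger/smaller) = 2.20

The Moon, by a factor of ≈ 2.20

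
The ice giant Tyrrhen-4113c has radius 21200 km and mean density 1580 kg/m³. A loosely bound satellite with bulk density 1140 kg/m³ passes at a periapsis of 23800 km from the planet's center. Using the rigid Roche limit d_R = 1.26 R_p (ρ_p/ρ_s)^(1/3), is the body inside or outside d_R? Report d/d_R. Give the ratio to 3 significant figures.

inside; d/d_R ≈ 0.799

d_R = 1.26 × (21200 km) × (1580/1140)^(1/3) = 29780 km
d/d_R = (23800) / (29780) = 0.799
Since d/d_R < 1, the body is inside the Roche limit.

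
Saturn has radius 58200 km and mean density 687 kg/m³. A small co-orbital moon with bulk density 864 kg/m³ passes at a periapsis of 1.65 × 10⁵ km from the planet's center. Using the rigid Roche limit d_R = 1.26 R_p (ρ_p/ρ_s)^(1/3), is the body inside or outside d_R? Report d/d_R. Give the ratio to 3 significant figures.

outside; d/d_R ≈ 2.43

d_R = 1.26 × (58200 km) × (687/864)^(1/3) = 67940 km
d/d_R = (1.65 × 10⁵) / (67940) = 2.43
Since d/d_R > 1, the body is outside the Roche limit.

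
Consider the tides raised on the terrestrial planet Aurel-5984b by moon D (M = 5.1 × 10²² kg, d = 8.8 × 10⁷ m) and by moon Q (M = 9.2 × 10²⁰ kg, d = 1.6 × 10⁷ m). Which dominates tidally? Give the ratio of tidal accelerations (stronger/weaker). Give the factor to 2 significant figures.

Moon Q, by a factor of ≈ 3.0

Tidal stretch scales as M/d³; compute that for each body.
Moon D: (5.1 × 10²²) / (8.8 × 10⁷)³ = 7.484 × 10⁻²
Moon Q: (9.2 × 10²⁰) / (1.6 × 10⁷)³ = 2.246 × 10⁻¹
Ratio (larger/smaller) = 3.0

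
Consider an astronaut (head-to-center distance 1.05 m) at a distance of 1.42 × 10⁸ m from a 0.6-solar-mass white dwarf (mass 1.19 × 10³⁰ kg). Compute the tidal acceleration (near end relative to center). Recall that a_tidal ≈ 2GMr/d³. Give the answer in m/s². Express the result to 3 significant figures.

5.82 × 10⁻⁵ m/s²

Δg = 2GMr/d³
   = 2 × (6.674 × 10⁻¹¹) × (1.19 × 10³⁰) × (1.05) / (1.42 × 10⁸)³
   = 5.82 × 10⁻⁵ m/s²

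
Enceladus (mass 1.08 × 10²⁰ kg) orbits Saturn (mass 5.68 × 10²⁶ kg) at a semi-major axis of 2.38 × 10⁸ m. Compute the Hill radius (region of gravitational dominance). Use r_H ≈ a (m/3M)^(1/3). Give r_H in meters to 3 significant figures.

9.49 × 10⁵ m

r_H ≈ a (m/3M)^(1/3)
    = (2.38 × 10⁸) × (1.08 × 10²⁰ / (3 × 5.68 × 10²⁶))^(1/3)
    = 9.49 × 10⁵ m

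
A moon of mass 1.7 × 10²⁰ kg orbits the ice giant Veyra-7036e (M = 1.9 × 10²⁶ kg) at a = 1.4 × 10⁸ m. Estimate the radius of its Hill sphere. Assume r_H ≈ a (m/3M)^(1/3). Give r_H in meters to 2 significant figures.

r_H ≈ a (m/3M)^(1/3)
    = (1.4 × 10⁸) × (1.7 × 10²⁰ / (3 × 1.9 × 10²⁶))^(1/3)
    = 9.4 × 10⁵ m

9.4 × 10⁵ m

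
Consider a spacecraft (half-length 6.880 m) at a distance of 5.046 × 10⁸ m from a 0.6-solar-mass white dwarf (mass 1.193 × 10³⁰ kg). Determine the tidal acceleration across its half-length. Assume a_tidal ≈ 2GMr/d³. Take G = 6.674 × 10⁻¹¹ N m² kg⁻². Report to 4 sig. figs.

The tidal stretch is the gradient of GM/d² times the body's extent r, hence the 1/d³ dependence.
Δg = 2GMr/d³
   = 2 × (6.674 × 10⁻¹¹) × (1.193 × 10³⁰) × (6.880) / (5.046 × 10⁸)³
   = 8.527 × 10⁻⁶ m/s²

8.527 × 10⁻⁶ m/s²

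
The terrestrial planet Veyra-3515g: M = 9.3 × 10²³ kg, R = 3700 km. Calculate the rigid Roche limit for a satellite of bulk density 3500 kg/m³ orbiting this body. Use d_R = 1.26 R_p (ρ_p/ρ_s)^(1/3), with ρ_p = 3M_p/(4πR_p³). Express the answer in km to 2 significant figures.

5000 km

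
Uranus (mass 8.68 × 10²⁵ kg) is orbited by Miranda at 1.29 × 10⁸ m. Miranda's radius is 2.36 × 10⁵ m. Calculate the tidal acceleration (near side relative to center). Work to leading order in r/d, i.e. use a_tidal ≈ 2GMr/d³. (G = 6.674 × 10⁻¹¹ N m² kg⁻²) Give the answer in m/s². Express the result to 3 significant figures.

Differencing GM/(d−r)² and GM/d² to first order in r/d gives 2GMr/d³.
Δg = 2GMr/d³
   = 2 × (6.674 × 10⁻¹¹) × (8.68 × 10²⁵) × (2.36 × 10⁵) / (1.29 × 10⁸)³
   = 1.27 × 10⁻³ m/s²

1.27 × 10⁻³ m/s²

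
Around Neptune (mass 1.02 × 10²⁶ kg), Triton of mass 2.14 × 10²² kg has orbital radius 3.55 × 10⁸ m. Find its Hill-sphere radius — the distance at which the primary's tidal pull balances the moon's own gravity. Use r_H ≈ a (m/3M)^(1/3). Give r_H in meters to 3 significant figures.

1.46 × 10⁷ m

r_H ≈ a (m/3M)^(1/3)
    = (3.55 × 10⁸) × (2.14 × 10²² / (3 × 1.02 × 10²⁶))^(1/3)
    = 1.46 × 10⁷ m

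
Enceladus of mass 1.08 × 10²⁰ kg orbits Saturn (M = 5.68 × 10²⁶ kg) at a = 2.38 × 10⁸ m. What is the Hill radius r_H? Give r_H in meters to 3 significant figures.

9.49 × 10⁵ m

r_H ≈ a (m/3M)^(1/3)
    = (2.38 × 10⁸) × (1.08 × 10²⁰ / (3 × 5.68 × 10²⁶))^(1/3)
    = 9.49 × 10⁵ m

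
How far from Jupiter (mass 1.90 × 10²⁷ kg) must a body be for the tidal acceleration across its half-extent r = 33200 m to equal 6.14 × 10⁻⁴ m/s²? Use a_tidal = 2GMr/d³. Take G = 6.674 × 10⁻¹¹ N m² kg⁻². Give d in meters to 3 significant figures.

2.39 × 10⁸ m

2GMr/d³ = a_tidal  ⇒  d = (2GMr / a_tidal)^(1/3)
d = (2 × 6.674×10⁻¹¹ × (1.90 × 10²⁷) × (33200) / (6.14 × 10⁻⁴))^(1/3)
  = 2.39 × 10⁸ m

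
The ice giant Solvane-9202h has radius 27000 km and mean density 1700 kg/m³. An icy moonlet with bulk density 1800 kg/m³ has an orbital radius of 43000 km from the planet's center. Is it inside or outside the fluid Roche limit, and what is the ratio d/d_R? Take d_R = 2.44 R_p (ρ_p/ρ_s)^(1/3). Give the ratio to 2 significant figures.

inside; d/d_R ≈ 0.67

d_R = 2.44 × (27000 km) × (1700/1800)^(1/3) = 64640 km
d/d_R = (43000) / (64640) = 0.67
Since d/d_R < 1, the body is inside the Roche limit.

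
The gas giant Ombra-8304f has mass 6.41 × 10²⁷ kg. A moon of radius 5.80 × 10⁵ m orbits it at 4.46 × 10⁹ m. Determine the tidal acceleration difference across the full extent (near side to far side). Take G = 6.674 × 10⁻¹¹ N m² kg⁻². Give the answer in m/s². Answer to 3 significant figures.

Δa = 4GMr/d³
   = 4 × (6.674 × 10⁻¹¹) × (6.41 × 10²⁷) × (5.80 × 10⁵) / (4.46 × 10⁹)³
   = 1.12 × 10⁻⁵ m/s²

1.12 × 10⁻⁵ m/s²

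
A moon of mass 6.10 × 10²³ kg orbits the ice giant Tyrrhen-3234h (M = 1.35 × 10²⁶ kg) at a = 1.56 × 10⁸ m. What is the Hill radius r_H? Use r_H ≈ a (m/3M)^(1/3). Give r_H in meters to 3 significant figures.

r_H ≈ a (m/3M)^(1/3)
    = (1.56 × 10⁸) × (6.10 × 10²³ / (3 × 1.35 × 10²⁶))^(1/3)
    = 1.79 × 10⁷ m

1.79 × 10⁷ m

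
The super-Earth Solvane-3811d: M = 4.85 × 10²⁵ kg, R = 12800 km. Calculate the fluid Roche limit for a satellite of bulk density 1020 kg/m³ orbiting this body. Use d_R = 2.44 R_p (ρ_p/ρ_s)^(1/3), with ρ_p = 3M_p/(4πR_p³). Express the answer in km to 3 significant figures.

ρ_p = 3M_p/(4πR_p³) = 3 × (4.85 × 10²⁵) / (4π × (1.28 × 10⁷ m)³) = 5520 kg/m³
d_R = 2.44 × 12800 km × (5520/1020)^(1/3)
    = 54800 km

54800 km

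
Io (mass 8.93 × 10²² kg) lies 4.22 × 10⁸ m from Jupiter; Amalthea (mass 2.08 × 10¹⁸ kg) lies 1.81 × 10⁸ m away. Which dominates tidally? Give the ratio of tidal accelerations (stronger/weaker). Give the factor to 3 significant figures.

Io, by a factor of ≈ 3390

Tidal acceleration ∝ M/d³, so compare M/d³ for each.
Io: (8.93 × 10²²) / (4.22 × 10⁸)³ = 1.188 × 10⁻³
Amalthea: (2.08 × 10¹⁸) / (1.81 × 10⁸)³ = 3.508 × 10⁻⁷
Ratio (larger/smaller) = 3390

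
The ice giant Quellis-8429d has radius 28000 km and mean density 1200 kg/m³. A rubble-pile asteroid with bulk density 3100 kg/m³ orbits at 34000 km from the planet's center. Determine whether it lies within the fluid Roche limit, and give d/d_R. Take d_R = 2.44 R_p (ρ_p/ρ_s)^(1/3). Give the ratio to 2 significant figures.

inside; d/d_R ≈ 0.68

d_R = 2.44 × (28000 km) × (1200/3100)^(1/3) = 49790 km
d/d_R = (34000) / (49790) = 0.68
Since d/d_R < 1, the body is inside the Roche limit.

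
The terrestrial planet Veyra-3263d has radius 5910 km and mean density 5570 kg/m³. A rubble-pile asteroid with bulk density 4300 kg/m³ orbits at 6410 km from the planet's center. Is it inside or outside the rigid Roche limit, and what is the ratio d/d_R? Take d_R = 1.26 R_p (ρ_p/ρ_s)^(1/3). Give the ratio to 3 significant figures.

inside; d/d_R ≈ 0.790

d_R = 1.26 × (5910 km) × (5570/4300)^(1/3) = 8117 km
d/d_R = (6410) / (8117) = 0.790
Since d/d_R < 1, the body is inside the Roche limit.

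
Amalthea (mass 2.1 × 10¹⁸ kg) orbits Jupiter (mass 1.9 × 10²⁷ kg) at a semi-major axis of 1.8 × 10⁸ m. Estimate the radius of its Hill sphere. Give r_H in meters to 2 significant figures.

1.3 × 10⁵ m

r_H ≈ a (m/3M)^(1/3)
    = (1.8 × 10⁸) × (2.1 × 10¹⁸ / (3 × 1.9 × 10²⁷))^(1/3)
    = 1.3 × 10⁵ m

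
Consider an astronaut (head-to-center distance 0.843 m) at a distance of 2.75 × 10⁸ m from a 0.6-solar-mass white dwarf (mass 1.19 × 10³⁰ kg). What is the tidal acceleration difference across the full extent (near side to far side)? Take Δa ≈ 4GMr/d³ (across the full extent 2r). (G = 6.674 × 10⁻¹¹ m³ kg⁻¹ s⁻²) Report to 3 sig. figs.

1.29 × 10⁻⁵ m/s²

Differencing GM/(d−r)² and GM/(d+r)² to first order in r/d gives 4GMr/d³.
Δg = 4GMr/d³
   = 4 × (6.674 × 10⁻¹¹) × (1.19 × 10³⁰) × (0.843) / (2.75 × 10⁸)³
   = 1.29 × 10⁻⁵ m/s²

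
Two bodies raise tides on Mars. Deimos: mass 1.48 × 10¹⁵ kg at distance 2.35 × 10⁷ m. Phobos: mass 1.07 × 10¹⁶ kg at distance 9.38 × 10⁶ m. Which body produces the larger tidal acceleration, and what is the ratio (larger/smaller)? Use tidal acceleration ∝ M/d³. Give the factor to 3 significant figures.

Phobos, by a factor of ≈ 114

The tide-raising term goes as M/d³ (the gradient of a 1/d² field).
Deimos: (1.48 × 10¹⁵) / (2.35 × 10⁷)³ = 1.140 × 10⁻⁷
Phobos: (1.07 × 10¹⁶) / (9.38 × 10⁶)³ = 1.297 × 10⁻⁵
Ratio (larger/smaller) = 114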